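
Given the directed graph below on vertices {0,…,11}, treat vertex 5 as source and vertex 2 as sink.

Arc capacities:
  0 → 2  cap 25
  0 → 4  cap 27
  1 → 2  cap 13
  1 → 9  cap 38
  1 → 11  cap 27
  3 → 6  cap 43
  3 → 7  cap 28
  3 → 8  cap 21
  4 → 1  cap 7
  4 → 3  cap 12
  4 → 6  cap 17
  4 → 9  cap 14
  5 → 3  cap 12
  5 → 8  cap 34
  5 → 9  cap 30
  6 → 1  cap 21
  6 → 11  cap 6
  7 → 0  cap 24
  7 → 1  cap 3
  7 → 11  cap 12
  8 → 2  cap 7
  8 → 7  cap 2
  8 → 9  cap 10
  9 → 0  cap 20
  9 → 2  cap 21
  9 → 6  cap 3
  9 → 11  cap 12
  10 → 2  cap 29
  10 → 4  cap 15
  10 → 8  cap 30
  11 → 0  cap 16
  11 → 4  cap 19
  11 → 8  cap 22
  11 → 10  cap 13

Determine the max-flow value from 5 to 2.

Maximum flow value: 61

augment #1: 5→8→2 bottleneck 7, total now 7
augment #2: 5→9→2 bottleneck 21, total now 28
augment #3: 5→9→0→2 bottleneck 9, total now 37
augment #4: 5→3→6→1→2 bottleneck 12, total now 49
augment #5: 5→8→7→0→2 bottleneck 2, total now 51
augment #6: 5→8→9→0→2 bottleneck 10, total now 61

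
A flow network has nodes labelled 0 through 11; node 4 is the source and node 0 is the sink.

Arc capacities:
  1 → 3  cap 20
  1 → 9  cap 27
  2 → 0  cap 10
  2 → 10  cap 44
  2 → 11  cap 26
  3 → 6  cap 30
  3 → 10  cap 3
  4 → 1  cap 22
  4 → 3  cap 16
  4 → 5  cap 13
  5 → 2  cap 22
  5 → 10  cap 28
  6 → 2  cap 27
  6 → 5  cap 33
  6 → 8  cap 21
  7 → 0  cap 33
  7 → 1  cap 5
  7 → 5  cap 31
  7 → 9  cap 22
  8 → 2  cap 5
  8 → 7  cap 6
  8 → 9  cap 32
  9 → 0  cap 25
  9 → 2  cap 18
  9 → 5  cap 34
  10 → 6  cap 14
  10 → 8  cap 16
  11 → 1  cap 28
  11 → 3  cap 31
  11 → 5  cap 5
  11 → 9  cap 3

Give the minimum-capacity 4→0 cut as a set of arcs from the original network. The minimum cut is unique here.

augment #1: 4→1→9→0 push 22
augment #2: 4→5→2→0 push 10
augment #3: 4→3→6→8→7→0 push 6
augment #4: 4→3→6→8→9→0 push 3
max flow = 41; residual-reachable set from 4 gives S-side
cut edges (S→T): {(2,0), (8,7), (9,0)} total cap 41

Min-cut arcs: {(2,0), (8,7), (9,0)} (total capacity 41)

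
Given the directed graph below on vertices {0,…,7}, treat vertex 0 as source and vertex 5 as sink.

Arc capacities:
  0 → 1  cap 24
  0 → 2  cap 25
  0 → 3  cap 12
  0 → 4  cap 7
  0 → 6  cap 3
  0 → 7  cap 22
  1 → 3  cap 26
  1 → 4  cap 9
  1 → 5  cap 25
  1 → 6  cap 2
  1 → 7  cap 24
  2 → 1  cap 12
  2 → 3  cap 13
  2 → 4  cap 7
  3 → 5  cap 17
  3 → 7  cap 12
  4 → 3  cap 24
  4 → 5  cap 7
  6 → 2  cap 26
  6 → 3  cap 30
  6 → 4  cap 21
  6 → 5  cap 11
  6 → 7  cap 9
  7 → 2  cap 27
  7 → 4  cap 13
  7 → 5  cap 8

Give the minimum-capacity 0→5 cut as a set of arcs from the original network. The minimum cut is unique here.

Min-cut arcs: {(0,6), (1,5), (1,6), (3,5), (4,5), (7,5)} (total capacity 62)

augment #1: 0→1→5 push 24
augment #2: 0→3→5 push 12
augment #3: 0→4→5 push 7
augment #4: 0→6→5 push 3
augment #5: 0→7→5 push 8
augment #6: 0→2→1→5 push 1
augment #7: 0→2→3→5 push 5
augment #8: 0→2→1→6→5 push 2
max flow = 62; residual-reachable set from 0 gives S-side
cut edges (S→T): {(0,6), (1,5), (1,6), (3,5), (4,5), (7,5)} total cap 62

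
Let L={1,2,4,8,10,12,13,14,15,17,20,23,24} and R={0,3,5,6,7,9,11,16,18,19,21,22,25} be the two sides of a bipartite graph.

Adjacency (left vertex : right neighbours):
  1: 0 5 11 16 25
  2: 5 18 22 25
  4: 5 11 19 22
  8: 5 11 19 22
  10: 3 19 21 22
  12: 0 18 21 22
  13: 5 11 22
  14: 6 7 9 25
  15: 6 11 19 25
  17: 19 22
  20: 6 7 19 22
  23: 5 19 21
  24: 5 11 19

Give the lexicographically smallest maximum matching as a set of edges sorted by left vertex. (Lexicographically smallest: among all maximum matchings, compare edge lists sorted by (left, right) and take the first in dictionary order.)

|M| = 12 (so the lex-smallest maximum matching has 12 edges)
process left vertices in ascending order; for each, take the smallest-labelled available neighbour that still permits 12 edges overall, or leave it unmatched if none does
lex-smallest matching: {1-0, 2-25, 4-5, 8-11, 10-3, 12-18, 13-22, 14-9, 15-6, 17-19, 20-7, 23-21}

Lex-smallest maximum matching: {(1,0), (2,25), (4,5), (8,11), (10,3), (12,18), (13,22), (14,9), (15,6), (17,19), (20,7), (23,21)}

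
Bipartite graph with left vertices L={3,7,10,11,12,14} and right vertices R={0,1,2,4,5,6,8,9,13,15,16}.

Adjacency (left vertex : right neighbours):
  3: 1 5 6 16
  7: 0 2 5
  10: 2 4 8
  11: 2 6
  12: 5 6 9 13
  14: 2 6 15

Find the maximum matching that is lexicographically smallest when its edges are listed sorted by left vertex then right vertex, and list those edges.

|M| = 6 (so the lex-smallest maximum matching has 6 edges)
process left vertices in ascending order; for each, take the smallest-labelled available neighbour that still permits 6 edges overall, or leave it unmatched if none does
lex-smallest matching: {3-1, 7-0, 10-2, 11-6, 12-5, 14-15}

Lex-smallest maximum matching: {(3,1), (7,0), (10,2), (11,6), (12,5), (14,15)}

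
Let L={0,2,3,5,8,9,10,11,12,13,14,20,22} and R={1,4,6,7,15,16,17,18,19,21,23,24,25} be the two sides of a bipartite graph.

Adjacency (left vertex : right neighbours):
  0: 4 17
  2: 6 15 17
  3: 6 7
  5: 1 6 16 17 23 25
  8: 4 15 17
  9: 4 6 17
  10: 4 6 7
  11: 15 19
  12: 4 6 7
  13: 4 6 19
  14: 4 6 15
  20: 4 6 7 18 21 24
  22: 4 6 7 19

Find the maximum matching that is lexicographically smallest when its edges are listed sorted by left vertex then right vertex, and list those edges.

|M| = 8 (so the lex-smallest maximum matching has 8 edges)
process left vertices in ascending order; for each, take the smallest-labelled available neighbour that still permits 8 edges overall, or leave it unmatched if none does
lex-smallest matching: {0-4, 2-6, 3-7, 5-1, 8-15, 9-17, 11-19, 20-18}

Lex-smallest maximum matching: {(0,4), (2,6), (3,7), (5,1), (8,15), (9,17), (11,19), (20,18)}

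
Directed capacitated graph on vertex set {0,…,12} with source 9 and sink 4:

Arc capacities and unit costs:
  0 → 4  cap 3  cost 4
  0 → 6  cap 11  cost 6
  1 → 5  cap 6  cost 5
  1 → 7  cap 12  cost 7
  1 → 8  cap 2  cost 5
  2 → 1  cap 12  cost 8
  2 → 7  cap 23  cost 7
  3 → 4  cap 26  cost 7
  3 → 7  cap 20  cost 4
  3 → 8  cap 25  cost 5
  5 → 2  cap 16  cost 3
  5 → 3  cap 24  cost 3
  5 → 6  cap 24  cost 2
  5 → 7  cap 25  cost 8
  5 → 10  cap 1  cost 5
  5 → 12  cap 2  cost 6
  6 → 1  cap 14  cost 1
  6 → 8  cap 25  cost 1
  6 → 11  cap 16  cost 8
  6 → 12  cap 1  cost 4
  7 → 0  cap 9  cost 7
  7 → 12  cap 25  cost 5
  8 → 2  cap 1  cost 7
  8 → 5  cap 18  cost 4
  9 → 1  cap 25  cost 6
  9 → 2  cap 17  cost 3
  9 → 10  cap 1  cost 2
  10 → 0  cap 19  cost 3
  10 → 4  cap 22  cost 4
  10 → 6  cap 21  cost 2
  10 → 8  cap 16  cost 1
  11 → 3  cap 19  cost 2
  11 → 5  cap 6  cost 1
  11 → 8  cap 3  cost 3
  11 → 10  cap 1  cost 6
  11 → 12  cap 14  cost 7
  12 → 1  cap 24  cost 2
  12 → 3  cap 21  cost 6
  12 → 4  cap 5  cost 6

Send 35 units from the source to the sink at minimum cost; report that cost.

shortest-cost path #1: 9→10→4 push 1 @ unit cost 6 (adds 6)
shortest-cost path #2: 9→1→5→10→4 push 1 @ unit cost 20 (adds 20)
shortest-cost path #3: 9→2→7→12→4 push 5 @ unit cost 21 (adds 105)
shortest-cost path #4: 9→2→7→0→4 push 3 @ unit cost 21 (adds 63)
shortest-cost path #5: 9→1→5→3→4 push 5 @ unit cost 21 (adds 105)
shortest-cost path #6: 9→1→8→5→3→4 push 2 @ unit cost 25 (adds 50)
shortest-cost path #7: 9→2→7→12→3→4 push 9 @ unit cost 28 (adds 252)
shortest-cost path #8: 9→1→7→12→3→4 push 9 @ unit cost 31 (adds 279)
total cost = 880

Minimum cost for 35 units: 880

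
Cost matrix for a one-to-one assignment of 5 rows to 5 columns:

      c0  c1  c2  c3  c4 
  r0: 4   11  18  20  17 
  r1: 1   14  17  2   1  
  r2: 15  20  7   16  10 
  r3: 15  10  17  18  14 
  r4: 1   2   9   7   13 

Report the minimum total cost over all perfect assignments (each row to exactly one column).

one of 2 optimal assignments: row0→col0 (cost 4), row1→col3 (cost 2), row2→col2 (cost 7), row3→col4 (cost 14), row4→col1 (cost 2)
total = 4 + 2 + 7 + 14 + 2 = 29

Minimum assignment cost: 29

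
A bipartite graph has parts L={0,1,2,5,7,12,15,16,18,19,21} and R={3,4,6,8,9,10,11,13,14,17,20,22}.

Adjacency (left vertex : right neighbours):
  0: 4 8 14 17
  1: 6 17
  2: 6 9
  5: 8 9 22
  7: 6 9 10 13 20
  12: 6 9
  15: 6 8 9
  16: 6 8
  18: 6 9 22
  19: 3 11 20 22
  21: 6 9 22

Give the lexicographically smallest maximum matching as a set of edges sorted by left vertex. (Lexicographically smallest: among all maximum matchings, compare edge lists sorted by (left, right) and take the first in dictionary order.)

Lex-smallest maximum matching: {(0,4), (1,17), (2,6), (5,8), (7,10), (12,9), (18,22), (19,3)}

|M| = 8 (so the lex-smallest maximum matching has 8 edges)
process left vertices in ascending order; for each, take the smallest-labelled available neighbour that still permits 8 edges overall, or leave it unmatched if none does
lex-smallest matching: {0-4, 1-17, 2-6, 5-8, 7-10, 12-9, 18-22, 19-3}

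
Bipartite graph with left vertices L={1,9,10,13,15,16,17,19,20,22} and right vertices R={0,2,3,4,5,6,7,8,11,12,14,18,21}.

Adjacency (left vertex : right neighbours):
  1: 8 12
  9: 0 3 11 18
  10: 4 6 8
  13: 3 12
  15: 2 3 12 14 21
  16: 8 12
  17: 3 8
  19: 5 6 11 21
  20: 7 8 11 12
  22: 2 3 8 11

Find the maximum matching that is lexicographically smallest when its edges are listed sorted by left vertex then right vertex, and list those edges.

Lex-smallest maximum matching: {(1,8), (9,0), (10,4), (13,3), (15,2), (16,12), (19,5), (20,7), (22,11)}

|M| = 9 (so the lex-smallest maximum matching has 9 edges)
process left vertices in ascending order; for each, take the smallest-labelled available neighbour that still permits 9 edges overall, or leave it unmatched if none does
lex-smallest matching: {1-8, 9-0, 10-4, 13-3, 15-2, 16-12, 19-5, 20-7, 22-11}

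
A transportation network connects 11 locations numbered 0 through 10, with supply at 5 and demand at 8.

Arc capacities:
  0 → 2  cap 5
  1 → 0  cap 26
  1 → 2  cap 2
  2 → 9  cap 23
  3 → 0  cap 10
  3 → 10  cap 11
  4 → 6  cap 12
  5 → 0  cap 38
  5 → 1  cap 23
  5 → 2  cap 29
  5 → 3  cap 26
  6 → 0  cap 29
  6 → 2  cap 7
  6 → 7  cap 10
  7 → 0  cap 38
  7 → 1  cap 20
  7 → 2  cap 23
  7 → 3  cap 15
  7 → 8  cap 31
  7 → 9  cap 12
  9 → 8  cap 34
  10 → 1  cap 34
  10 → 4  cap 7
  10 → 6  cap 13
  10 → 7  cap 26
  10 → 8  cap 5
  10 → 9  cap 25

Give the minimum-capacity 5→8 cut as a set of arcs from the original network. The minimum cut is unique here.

augment #1: 5→2→9→8 push 23
augment #2: 5→3→10→8 push 5
augment #3: 5→3→10→7→8 push 6
max flow = 34; residual-reachable set from 5 gives S-side
cut edges (S→T): {(2,9), (3,10)} total cap 34

Min-cut arcs: {(2,9), (3,10)} (total capacity 34)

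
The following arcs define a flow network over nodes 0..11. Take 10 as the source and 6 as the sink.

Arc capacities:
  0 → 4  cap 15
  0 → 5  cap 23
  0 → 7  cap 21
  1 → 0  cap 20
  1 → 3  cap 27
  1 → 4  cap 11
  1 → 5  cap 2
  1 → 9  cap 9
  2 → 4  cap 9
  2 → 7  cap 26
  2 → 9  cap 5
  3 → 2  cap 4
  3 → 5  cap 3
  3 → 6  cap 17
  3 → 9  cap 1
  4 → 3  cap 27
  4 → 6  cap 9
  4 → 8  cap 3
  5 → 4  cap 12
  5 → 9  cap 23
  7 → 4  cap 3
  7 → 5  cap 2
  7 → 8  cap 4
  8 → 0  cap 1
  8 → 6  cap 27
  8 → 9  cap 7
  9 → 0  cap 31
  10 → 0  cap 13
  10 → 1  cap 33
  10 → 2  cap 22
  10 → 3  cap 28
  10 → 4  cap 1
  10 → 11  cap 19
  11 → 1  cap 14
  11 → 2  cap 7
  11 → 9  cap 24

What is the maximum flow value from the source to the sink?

Maximum flow value: 33

augment #1: 10→3→6 bottleneck 17, total now 17
augment #2: 10→4→6 bottleneck 1, total now 18
augment #3: 10→0→4→6 bottleneck 8, total now 26
augment #4: 10→0→4→8→6 bottleneck 3, total now 29
augment #5: 10→0→7→8→6 bottleneck 2, total now 31
augment #6: 10→2→7→8→6 bottleneck 2, total now 33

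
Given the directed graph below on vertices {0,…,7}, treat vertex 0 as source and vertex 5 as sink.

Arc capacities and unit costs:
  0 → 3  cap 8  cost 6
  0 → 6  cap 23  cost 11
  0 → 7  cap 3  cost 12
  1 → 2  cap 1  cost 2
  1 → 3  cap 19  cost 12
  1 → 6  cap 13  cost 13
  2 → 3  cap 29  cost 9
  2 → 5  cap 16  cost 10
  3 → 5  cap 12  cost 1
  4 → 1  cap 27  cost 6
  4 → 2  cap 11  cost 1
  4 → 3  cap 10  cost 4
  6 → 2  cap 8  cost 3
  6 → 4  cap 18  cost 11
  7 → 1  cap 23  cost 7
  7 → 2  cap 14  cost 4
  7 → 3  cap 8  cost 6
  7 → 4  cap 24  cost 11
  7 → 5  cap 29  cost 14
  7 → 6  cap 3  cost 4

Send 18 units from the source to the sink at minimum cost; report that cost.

Minimum cost for 18 units: 281

shortest-cost path #1: 0→3→5 push 8 @ unit cost 7 (adds 56)
shortest-cost path #2: 0→7→3→5 push 3 @ unit cost 19 (adds 57)
shortest-cost path #3: 0→6→2→5 push 7 @ unit cost 24 (adds 168)
total cost = 281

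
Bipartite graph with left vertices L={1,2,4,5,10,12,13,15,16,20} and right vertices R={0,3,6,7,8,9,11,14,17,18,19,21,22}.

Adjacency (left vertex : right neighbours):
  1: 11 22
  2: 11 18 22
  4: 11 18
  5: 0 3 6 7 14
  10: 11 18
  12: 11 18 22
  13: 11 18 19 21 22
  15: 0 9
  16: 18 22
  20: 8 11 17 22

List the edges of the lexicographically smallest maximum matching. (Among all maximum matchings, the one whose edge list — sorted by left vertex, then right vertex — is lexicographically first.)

Lex-smallest maximum matching: {(1,11), (2,18), (5,0), (12,22), (13,19), (15,9), (20,8)}

|M| = 7 (so the lex-smallest maximum matching has 7 edges)
process left vertices in ascending order; for each, take the smallest-labelled available neighbour that still permits 7 edges overall, or leave it unmatched if none does
lex-smallest matching: {1-11, 2-18, 5-0, 12-22, 13-19, 15-9, 20-8}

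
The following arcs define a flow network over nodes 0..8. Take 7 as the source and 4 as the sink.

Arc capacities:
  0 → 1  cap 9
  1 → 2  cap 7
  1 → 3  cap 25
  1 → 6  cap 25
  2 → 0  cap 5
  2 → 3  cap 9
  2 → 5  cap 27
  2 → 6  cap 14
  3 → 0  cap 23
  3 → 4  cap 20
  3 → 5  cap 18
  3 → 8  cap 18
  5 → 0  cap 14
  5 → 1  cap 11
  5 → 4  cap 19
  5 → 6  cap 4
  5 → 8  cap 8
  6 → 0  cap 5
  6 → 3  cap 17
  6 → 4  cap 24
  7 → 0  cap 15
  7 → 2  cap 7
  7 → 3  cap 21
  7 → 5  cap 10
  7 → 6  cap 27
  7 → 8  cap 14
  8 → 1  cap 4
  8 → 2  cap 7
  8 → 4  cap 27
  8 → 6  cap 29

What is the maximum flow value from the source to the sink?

augment #1: 7→3→4 bottleneck 20, total now 20
augment #2: 7→5→4 bottleneck 10, total now 30
augment #3: 7→6→4 bottleneck 24, total now 54
augment #4: 7→8→4 bottleneck 14, total now 68
augment #5: 7→2→5→4 bottleneck 7, total now 75
augment #6: 7→3→5→4 bottleneck 1, total now 76
augment #7: 7→6→3→5→4 bottleneck 1, total now 77
augment #8: 7→6→3→8→4 bottleneck 2, total now 79
augment #9: 7→0→1→3→8→4 bottleneck 9, total now 88

Maximum flow value: 88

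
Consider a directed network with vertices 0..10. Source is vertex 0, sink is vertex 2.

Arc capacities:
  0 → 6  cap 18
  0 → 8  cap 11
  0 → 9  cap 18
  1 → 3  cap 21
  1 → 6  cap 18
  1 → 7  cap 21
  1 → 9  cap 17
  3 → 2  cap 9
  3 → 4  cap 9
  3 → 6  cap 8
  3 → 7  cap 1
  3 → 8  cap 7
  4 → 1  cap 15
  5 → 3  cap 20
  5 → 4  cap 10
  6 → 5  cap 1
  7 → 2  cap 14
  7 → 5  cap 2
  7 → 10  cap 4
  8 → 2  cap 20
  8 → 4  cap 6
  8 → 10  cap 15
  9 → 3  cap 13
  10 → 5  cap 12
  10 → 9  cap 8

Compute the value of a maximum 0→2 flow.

augment #1: 0→8→2 bottleneck 11, total now 11
augment #2: 0→9→3→2 bottleneck 9, total now 20
augment #3: 0→9→3→7→2 bottleneck 1, total now 21
augment #4: 0→9→3→8→2 bottleneck 3, total now 24
augment #5: 0→6→5→3→8→2 bottleneck 1, total now 25

Maximum flow value: 25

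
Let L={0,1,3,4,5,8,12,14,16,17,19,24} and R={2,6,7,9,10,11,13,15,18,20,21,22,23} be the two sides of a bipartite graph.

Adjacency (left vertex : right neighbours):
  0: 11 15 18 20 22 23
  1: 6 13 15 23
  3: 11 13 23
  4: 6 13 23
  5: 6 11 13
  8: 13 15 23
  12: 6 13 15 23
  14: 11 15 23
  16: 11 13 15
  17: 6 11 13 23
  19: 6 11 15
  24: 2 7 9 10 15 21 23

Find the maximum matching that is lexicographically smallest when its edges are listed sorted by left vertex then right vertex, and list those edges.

|M| = 7 (so the lex-smallest maximum matching has 7 edges)
process left vertices in ascending order; for each, take the smallest-labelled available neighbour that still permits 7 edges overall, or leave it unmatched if none does
lex-smallest matching: {0-18, 1-6, 3-11, 4-13, 8-15, 12-23, 24-2}

Lex-smallest maximum matching: {(0,18), (1,6), (3,11), (4,13), (8,15), (12,23), (24,2)}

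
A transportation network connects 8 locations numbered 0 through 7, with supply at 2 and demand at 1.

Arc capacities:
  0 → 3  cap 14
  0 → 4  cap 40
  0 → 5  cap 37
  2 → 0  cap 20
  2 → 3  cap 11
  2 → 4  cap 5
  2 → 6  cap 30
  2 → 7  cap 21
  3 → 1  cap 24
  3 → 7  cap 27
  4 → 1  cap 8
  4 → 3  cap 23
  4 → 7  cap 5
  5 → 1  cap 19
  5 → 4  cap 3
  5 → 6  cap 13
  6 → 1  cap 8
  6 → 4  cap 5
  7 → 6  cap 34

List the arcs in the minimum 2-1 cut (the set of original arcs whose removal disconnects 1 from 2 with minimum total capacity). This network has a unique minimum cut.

Min-cut arcs: {(2,0), (2,3), (2,4), (6,1), (6,4)} (total capacity 49)

augment #1: 2→3→1 push 11
augment #2: 2→4→1 push 5
augment #3: 2→6→1 push 8
augment #4: 2→0→3→1 push 13
augment #5: 2→0→4→1 push 3
augment #6: 2→0→5→1 push 4
augment #7: 2→6→4→0→5→1 push 3
augment #8: 2→6→4→3→0→5→1 push 2
max flow = 49; residual-reachable set from 2 gives S-side
cut edges (S→T): {(2,0), (2,3), (2,4), (6,1), (6,4)} total cap 49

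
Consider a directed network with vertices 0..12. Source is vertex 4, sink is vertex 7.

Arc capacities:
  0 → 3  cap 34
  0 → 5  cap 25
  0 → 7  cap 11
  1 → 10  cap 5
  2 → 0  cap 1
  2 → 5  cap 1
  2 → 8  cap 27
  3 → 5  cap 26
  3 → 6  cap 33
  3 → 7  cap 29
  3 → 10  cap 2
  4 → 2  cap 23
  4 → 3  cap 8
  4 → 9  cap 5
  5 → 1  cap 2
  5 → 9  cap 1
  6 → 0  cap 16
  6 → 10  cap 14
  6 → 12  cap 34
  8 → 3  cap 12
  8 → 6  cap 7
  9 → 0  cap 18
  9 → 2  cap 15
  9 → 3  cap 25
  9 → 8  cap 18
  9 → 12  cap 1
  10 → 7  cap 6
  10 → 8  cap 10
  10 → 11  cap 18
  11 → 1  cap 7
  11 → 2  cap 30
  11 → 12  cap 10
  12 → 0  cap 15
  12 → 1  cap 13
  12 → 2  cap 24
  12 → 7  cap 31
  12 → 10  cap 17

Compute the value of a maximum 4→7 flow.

Maximum flow value: 34

augment #1: 4→3→7 bottleneck 8, total now 8
augment #2: 4→2→0→7 bottleneck 1, total now 9
augment #3: 4→9→0→7 bottleneck 5, total now 14
augment #4: 4→2→8→3→7 bottleneck 12, total now 26
augment #5: 4→2→5→1→10→7 bottleneck 1, total now 27
augment #6: 4→2→8→6→0→7 bottleneck 5, total now 32
augment #7: 4→2→8→6→10→7 bottleneck 2, total now 34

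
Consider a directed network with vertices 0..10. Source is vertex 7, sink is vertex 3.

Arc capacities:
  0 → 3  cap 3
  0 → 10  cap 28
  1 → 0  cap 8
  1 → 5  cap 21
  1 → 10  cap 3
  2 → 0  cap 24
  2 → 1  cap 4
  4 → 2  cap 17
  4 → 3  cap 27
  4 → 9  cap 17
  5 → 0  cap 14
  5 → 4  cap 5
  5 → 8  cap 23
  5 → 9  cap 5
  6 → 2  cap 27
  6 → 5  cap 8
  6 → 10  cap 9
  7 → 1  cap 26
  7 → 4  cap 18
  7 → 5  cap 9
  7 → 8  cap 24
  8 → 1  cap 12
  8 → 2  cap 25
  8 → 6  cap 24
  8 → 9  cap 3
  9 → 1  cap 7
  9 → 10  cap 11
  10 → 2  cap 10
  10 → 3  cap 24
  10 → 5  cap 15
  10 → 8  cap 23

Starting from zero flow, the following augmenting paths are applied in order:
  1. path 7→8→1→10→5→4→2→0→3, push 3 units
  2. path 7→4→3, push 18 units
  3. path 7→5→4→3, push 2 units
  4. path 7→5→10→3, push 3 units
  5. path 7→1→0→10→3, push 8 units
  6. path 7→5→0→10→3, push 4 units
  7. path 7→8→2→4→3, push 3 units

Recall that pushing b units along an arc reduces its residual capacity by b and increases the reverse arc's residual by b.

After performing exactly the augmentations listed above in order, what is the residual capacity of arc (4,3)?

Residual capacity of (4,3): 4

after path 1 (7→8→1→10→5→4→2→0→3, push 3): res(4,3)=27
after path 2 (7→4→3, push 18): res(4,3)=9
after path 3 (7→5→4→3, push 2): res(4,3)=7
after path 4 (7→5→10→3, push 3): res(4,3)=7
after path 5 (7→1→0→10→3, push 8): res(4,3)=7
after path 6 (7→5→0→10→3, push 4): res(4,3)=7
after path 7 (7→8→2→4→3, push 3): res(4,3)=4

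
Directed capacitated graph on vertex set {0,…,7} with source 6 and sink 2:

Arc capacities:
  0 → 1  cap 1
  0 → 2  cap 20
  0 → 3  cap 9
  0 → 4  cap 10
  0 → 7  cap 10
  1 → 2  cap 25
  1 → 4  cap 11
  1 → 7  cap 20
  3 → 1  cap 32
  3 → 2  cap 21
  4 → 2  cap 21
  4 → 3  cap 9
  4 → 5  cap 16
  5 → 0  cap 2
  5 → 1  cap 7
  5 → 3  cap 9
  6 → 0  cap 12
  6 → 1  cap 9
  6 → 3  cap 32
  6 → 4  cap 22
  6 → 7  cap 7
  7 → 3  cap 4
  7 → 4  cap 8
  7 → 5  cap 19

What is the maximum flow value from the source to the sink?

Maximum flow value: 81

augment #1: 6→0→2 bottleneck 12, total now 12
augment #2: 6→1→2 bottleneck 9, total now 21
augment #3: 6→3→2 bottleneck 21, total now 42
augment #4: 6→4→2 bottleneck 21, total now 63
augment #5: 6→3→1→2 bottleneck 11, total now 74
augment #6: 6→4→3→1→2 bottleneck 1, total now 75
augment #7: 6→7→3→1→2 bottleneck 4, total now 79
augment #8: 6→7→5→0→2 bottleneck 2, total now 81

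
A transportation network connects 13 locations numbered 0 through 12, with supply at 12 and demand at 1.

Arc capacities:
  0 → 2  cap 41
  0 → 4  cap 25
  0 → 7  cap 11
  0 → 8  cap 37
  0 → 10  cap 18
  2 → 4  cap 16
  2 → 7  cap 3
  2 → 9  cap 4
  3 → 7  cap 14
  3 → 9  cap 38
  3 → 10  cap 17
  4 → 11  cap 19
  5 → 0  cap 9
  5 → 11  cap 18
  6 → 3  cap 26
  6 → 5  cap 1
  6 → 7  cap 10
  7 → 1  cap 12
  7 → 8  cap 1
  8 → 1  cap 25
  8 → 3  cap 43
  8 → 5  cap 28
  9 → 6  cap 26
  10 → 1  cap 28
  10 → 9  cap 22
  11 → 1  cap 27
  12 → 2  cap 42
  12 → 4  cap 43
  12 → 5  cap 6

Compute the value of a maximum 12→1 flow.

augment #1: 12→2→7→1 bottleneck 3, total now 3
augment #2: 12→4→11→1 bottleneck 19, total now 22
augment #3: 12→5→11→1 bottleneck 6, total now 28
augment #4: 12→2→9→6→7→1 bottleneck 4, total now 32

Maximum flow value: 32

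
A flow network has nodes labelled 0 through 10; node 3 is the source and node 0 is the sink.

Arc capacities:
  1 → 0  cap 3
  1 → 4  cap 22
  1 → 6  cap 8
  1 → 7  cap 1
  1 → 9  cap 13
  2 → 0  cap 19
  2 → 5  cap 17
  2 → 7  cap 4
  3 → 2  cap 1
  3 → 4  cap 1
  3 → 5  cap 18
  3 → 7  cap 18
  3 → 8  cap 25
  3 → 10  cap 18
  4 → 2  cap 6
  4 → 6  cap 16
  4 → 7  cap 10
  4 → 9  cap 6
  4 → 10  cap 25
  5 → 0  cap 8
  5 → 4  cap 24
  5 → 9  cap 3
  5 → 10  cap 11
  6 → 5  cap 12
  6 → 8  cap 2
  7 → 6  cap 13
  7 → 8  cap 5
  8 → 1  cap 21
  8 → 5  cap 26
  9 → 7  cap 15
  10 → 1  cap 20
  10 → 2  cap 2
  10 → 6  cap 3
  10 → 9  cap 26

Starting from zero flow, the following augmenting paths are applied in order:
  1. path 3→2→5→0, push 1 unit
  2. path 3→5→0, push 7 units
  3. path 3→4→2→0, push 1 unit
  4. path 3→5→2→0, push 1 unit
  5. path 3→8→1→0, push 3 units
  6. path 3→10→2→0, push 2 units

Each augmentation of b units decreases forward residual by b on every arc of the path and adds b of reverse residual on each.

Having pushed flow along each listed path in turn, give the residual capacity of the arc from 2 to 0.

Residual capacity of (2,0): 15

after path 1 (3→2→5→0, push 1): res(2,0)=19
after path 2 (3→5→0, push 7): res(2,0)=19
after path 3 (3→4→2→0, push 1): res(2,0)=18
after path 4 (3→5→2→0, push 1): res(2,0)=17
after path 5 (3→8→1→0, push 3): res(2,0)=17
after path 6 (3→10→2→0, push 2): res(2,0)=15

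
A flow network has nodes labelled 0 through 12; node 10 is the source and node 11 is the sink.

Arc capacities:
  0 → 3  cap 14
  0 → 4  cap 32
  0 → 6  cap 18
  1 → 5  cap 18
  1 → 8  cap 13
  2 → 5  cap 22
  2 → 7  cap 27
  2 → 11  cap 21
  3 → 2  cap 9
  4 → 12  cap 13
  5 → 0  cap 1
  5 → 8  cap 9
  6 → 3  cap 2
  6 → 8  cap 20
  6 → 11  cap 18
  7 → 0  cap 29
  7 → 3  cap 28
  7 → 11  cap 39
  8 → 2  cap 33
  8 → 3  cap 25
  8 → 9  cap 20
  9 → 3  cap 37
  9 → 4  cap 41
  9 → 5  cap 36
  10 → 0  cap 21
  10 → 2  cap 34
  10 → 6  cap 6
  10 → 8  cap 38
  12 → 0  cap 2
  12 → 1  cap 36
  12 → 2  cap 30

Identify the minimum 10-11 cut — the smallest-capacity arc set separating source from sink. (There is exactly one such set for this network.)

augment #1: 10→2→11 push 21
augment #2: 10→6→11 push 6
augment #3: 10→0→6→11 push 12
augment #4: 10→2→7→11 push 13
augment #5: 10→8→2→7→11 push 14
max flow = 66; residual-reachable set from 10 gives S-side
cut edges (S→T): {(2,7), (2,11), (6,11)} total cap 66

Min-cut arcs: {(2,7), (2,11), (6,11)} (total capacity 66)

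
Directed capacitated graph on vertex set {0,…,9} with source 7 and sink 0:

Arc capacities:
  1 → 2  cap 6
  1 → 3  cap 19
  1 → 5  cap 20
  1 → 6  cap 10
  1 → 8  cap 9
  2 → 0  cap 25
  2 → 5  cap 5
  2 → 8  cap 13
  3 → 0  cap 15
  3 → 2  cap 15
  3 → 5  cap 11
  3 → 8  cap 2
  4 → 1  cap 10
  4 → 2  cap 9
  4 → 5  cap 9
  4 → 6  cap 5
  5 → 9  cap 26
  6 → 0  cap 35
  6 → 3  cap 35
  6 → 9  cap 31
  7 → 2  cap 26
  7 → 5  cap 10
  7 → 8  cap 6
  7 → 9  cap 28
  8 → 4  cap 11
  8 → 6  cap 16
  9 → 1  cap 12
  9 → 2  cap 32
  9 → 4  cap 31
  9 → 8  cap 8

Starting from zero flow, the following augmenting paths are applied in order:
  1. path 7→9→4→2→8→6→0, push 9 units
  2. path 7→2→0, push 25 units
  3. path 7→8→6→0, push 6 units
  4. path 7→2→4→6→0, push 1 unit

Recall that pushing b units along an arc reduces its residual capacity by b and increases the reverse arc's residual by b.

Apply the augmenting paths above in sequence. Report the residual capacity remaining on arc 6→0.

Residual capacity of (6,0): 19

after path 1 (7→9→4→2→8→6→0, push 9): res(6,0)=26
after path 2 (7→2→0, push 25): res(6,0)=26
after path 3 (7→8→6→0, push 6): res(6,0)=20
after path 4 (7→2→4→6→0, push 1): res(6,0)=19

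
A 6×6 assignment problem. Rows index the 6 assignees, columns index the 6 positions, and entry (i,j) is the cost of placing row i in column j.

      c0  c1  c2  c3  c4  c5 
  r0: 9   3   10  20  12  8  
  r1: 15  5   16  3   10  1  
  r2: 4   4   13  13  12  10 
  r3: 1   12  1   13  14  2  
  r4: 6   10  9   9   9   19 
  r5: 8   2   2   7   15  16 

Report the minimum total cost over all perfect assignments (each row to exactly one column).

optimal assignment: row0→col1 (cost 3), row1→col3 (cost 3), row2→col0 (cost 4), row3→col5 (cost 2), row4→col4 (cost 9), row5→col2 (cost 2)
total = 3 + 3 + 4 + 2 + 9 + 2 = 23

Minimum assignment cost: 23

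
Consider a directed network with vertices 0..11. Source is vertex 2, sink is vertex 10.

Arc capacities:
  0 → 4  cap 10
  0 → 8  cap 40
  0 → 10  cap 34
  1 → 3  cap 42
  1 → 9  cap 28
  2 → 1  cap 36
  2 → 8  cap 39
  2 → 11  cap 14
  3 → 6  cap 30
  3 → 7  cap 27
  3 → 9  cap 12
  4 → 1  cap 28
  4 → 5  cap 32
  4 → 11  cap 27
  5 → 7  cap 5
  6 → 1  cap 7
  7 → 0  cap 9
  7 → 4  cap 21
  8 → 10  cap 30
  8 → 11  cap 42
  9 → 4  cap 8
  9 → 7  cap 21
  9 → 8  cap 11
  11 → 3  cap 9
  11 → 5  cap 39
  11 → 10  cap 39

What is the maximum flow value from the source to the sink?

augment #1: 2→8→10 bottleneck 30, total now 30
augment #2: 2→11→10 bottleneck 14, total now 44
augment #3: 2→8→11→10 bottleneck 9, total now 53
augment #4: 2→1→3→7→0→10 bottleneck 9, total now 62
augment #5: 2→1→9→4→11→10 bottleneck 8, total now 70
augment #6: 2→1→9→8→11→10 bottleneck 8, total now 78

Maximum flow value: 78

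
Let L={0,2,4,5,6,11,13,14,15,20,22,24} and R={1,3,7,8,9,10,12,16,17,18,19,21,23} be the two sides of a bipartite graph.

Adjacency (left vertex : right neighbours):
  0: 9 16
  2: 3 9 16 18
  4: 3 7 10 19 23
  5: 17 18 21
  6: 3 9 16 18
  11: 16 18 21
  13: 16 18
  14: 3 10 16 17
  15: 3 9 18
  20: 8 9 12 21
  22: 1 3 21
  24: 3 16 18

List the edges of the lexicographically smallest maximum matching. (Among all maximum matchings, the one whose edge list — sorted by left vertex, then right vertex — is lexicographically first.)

Lex-smallest maximum matching: {(0,9), (2,3), (4,7), (5,17), (6,16), (11,21), (13,18), (14,10), (20,8), (22,1)}

|M| = 10 (so the lex-smallest maximum matching has 10 edges)
process left vertices in ascending order; for each, take the smallest-labelled available neighbour that still permits 10 edges overall, or leave it unmatched if none does
lex-smallest matching: {0-9, 2-3, 4-7, 5-17, 6-16, 11-21, 13-18, 14-10, 20-8, 22-1}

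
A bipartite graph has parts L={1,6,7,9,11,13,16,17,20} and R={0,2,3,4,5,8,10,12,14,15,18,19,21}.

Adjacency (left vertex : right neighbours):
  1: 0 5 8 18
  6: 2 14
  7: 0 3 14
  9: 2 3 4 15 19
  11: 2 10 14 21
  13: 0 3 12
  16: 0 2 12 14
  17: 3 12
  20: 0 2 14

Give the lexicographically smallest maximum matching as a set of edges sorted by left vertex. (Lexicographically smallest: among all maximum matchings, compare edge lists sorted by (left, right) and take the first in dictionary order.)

|M| = 8 (so the lex-smallest maximum matching has 8 edges)
process left vertices in ascending order; for each, take the smallest-labelled available neighbour that still permits 8 edges overall, or leave it unmatched if none does
lex-smallest matching: {1-5, 6-2, 7-0, 9-4, 11-10, 13-3, 16-12, 20-14}

Lex-smallest maximum matching: {(1,5), (6,2), (7,0), (9,4), (11,10), (13,3), (16,12), (20,14)}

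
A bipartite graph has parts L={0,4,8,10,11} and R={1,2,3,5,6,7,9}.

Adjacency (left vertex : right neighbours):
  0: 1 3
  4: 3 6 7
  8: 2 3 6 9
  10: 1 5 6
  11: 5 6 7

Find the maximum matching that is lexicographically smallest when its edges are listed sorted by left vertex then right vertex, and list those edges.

Lex-smallest maximum matching: {(0,1), (4,3), (8,2), (10,5), (11,6)}

|M| = 5 (so the lex-smallest maximum matching has 5 edges)
process left vertices in ascending order; for each, take the smallest-labelled available neighbour that still permits 5 edges overall, or leave it unmatched if none does
lex-smallest matching: {0-1, 4-3, 8-2, 10-5, 11-6}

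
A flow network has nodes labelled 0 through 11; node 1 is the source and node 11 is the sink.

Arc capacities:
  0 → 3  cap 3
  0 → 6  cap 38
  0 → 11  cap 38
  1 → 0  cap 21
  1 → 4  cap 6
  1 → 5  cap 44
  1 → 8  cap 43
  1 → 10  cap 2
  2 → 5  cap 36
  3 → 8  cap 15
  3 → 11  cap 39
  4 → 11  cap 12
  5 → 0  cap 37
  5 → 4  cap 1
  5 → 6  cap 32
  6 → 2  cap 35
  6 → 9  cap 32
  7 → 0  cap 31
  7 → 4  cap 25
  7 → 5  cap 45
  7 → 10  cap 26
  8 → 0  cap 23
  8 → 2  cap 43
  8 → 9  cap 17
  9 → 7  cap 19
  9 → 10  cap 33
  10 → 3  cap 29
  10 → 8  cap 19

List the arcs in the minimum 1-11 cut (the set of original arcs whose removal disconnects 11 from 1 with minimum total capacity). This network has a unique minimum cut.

Min-cut arcs: {(0,3), (0,11), (4,11), (10,3)} (total capacity 82)

augment #1: 1→0→11 push 21
augment #2: 1→4→11 push 6
augment #3: 1→5→0→11 push 17
augment #4: 1→5→4→11 push 1
augment #5: 1→10→3→11 push 2
augment #6: 1→5→0→3→11 push 3
augment #7: 1→8→9→7→4→11 push 5
augment #8: 1→8→9→10→3→11 push 12
augment #9: 1→5→6→9→10→3→11 push 15
max flow = 82; residual-reachable set from 1 gives S-side
cut edges (S→T): {(0,3), (0,11), (4,11), (10,3)} total cap 82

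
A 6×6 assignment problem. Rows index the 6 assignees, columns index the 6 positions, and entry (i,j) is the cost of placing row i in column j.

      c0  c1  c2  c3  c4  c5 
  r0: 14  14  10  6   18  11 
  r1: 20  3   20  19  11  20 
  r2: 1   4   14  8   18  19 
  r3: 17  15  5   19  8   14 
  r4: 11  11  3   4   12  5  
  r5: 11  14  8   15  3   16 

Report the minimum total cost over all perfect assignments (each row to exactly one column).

optimal assignment: row0→col3 (cost 6), row1→col1 (cost 3), row2→col0 (cost 1), row3→col2 (cost 5), row4→col5 (cost 5), row5→col4 (cost 3)
total = 6 + 3 + 1 + 5 + 5 + 3 = 23

Minimum assignment cost: 23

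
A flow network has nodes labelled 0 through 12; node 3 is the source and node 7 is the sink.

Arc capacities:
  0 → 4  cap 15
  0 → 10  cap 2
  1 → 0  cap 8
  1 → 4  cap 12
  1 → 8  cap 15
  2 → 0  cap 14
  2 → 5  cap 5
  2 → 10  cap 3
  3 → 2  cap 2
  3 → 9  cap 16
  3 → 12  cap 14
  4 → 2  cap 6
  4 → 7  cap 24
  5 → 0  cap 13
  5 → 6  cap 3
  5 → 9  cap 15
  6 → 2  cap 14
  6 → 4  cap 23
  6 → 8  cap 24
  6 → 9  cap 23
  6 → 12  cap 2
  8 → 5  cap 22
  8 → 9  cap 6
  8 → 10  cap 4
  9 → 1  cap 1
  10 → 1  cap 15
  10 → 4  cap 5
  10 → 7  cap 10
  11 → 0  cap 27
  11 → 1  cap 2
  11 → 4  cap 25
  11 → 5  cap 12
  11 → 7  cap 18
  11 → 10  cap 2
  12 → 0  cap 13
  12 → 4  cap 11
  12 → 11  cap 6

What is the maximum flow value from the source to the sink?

augment #1: 3→2→10→7 bottleneck 2, total now 2
augment #2: 3→12→4→7 bottleneck 11, total now 13
augment #3: 3→12→11→7 bottleneck 3, total now 16
augment #4: 3→9→1→4→7 bottleneck 1, total now 17

Maximum flow value: 17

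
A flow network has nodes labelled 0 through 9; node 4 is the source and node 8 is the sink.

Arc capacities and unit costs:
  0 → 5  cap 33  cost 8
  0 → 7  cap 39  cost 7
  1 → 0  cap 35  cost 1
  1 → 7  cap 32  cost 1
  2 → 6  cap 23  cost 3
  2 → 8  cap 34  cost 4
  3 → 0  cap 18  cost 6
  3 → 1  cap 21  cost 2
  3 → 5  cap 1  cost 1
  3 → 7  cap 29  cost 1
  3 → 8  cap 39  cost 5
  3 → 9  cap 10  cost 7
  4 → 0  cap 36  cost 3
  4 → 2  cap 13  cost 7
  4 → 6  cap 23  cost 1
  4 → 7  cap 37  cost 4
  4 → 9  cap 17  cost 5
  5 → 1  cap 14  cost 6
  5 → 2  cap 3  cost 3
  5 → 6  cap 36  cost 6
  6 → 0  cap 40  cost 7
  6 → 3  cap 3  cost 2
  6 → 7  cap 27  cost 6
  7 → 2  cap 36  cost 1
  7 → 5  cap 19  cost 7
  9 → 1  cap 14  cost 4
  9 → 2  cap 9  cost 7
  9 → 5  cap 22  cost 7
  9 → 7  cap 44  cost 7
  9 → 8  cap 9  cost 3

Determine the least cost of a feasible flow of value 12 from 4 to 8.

Minimum cost for 12 units: 96

shortest-cost path #1: 4→9→8 push 9 @ unit cost 8 (adds 72)
shortest-cost path #2: 4→6→3→8 push 3 @ unit cost 8 (adds 24)
total cost = 96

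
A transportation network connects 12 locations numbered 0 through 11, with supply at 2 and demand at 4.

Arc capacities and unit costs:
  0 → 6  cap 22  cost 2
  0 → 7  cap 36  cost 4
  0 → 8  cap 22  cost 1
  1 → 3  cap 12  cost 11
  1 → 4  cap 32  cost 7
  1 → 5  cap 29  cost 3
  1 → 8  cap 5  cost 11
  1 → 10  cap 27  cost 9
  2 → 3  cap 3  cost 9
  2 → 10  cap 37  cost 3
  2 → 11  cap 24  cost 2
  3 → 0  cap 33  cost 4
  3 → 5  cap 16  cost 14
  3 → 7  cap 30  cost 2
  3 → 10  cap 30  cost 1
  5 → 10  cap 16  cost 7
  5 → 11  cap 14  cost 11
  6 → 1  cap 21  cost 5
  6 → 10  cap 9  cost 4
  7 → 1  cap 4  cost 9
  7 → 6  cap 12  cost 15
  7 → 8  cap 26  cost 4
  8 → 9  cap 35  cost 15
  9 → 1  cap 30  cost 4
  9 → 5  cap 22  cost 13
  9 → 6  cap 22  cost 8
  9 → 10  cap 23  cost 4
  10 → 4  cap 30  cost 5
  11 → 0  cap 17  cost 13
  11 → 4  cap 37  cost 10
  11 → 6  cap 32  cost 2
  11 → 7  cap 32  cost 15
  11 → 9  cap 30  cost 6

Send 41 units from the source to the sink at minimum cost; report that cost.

shortest-cost path #1: 2→10→4 push 30 @ unit cost 8 (adds 240)
shortest-cost path #2: 2→11→4 push 11 @ unit cost 12 (adds 132)
total cost = 372

Minimum cost for 41 units: 372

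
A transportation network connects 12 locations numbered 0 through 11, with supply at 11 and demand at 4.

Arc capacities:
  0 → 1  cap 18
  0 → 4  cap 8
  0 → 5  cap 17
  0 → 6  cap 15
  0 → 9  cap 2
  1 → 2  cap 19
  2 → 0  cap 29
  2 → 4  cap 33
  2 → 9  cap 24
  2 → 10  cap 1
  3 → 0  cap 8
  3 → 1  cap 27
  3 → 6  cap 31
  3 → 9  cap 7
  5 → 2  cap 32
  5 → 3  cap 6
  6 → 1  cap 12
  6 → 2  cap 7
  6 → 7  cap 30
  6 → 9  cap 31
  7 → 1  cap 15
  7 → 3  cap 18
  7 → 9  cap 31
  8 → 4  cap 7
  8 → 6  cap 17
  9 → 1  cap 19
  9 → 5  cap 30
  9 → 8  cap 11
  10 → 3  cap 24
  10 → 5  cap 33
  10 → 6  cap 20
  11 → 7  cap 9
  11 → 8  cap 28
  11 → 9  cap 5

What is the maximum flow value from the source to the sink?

Maximum flow value: 38

augment #1: 11→8→4 bottleneck 7, total now 7
augment #2: 11→7→1→2→4 bottleneck 9, total now 16
augment #3: 11→8→6→2→4 bottleneck 7, total now 23
augment #4: 11→9→1→2→4 bottleneck 5, total now 28
augment #5: 11→8→6→1→2→4 bottleneck 5, total now 33
augment #6: 11→8→6→7→3→0→4 bottleneck 5, total now 38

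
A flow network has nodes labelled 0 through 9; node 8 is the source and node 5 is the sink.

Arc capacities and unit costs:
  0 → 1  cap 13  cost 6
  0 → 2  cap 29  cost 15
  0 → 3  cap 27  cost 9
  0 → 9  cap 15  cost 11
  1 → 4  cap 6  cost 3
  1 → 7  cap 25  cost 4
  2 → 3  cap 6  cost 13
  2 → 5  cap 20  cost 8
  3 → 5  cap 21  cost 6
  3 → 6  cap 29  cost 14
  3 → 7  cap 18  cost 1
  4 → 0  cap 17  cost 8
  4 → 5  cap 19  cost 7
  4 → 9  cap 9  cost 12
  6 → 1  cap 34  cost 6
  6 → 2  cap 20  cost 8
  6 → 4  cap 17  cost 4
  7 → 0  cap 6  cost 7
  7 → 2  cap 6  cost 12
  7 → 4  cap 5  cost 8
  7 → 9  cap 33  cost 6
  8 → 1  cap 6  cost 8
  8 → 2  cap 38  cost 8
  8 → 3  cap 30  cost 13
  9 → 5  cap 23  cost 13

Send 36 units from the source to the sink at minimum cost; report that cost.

shortest-cost path #1: 8→2→5 push 20 @ unit cost 16 (adds 320)
shortest-cost path #2: 8→1→4→5 push 6 @ unit cost 18 (adds 108)
shortest-cost path #3: 8→3→5 push 10 @ unit cost 19 (adds 190)
total cost = 618

Minimum cost for 36 units: 618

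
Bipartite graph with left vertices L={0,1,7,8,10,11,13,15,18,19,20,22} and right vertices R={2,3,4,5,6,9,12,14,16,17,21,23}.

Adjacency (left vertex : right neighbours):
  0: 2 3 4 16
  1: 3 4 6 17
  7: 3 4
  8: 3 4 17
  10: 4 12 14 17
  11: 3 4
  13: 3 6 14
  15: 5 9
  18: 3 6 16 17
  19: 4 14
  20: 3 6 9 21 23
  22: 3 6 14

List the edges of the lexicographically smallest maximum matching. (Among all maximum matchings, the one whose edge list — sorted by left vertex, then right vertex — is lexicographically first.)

|M| = 10 (so the lex-smallest maximum matching has 10 edges)
process left vertices in ascending order; for each, take the smallest-labelled available neighbour that still permits 10 edges overall, or leave it unmatched if none does
lex-smallest matching: {0-2, 1-3, 7-4, 8-17, 10-12, 13-6, 15-5, 18-16, 19-14, 20-9}

Lex-smallest maximum matching: {(0,2), (1,3), (7,4), (8,17), (10,12), (13,6), (15,5), (18,16), (19,14), (20,9)}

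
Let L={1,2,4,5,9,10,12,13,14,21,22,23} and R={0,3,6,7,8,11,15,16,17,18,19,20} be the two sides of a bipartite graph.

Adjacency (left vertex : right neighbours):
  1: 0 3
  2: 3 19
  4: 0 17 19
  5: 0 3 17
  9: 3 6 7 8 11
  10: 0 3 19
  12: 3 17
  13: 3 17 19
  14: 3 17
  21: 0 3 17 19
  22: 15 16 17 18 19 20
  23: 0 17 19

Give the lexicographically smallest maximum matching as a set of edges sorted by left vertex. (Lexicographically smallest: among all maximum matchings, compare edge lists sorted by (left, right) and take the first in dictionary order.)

Lex-smallest maximum matching: {(1,0), (2,3), (4,17), (9,6), (10,19), (22,15)}

|M| = 6 (so the lex-smallest maximum matching has 6 edges)
process left vertices in ascending order; for each, take the smallest-labelled available neighbour that still permits 6 edges overall, or leave it unmatched if none does
lex-smallest matching: {1-0, 2-3, 4-17, 9-6, 10-19, 22-15}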